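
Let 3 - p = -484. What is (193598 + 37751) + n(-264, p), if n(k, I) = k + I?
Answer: 231572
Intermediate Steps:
p = 487 (p = 3 - 1*(-484) = 3 + 484 = 487)
n(k, I) = I + k
(193598 + 37751) + n(-264, p) = (193598 + 37751) + (487 - 264) = 231349 + 223 = 231572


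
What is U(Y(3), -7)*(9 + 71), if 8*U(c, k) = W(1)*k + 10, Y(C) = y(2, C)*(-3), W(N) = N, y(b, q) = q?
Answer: 30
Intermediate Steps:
Y(C) = -3*C (Y(C) = C*(-3) = -3*C)
U(c, k) = 5/4 + k/8 (U(c, k) = (1*k + 10)/8 = (k + 10)/8 = (10 + k)/8 = 5/4 + k/8)
U(Y(3), -7)*(9 + 71) = (5/4 + (⅛)*(-7))*(9 + 71) = (5/4 - 7/8)*80 = (3/8)*80 = 30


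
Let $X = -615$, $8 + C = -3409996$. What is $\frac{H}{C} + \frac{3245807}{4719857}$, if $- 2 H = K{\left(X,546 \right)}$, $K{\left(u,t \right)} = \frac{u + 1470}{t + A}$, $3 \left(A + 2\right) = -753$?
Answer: $\frac{2161992646489781}{3143837504054936} \approx 0.68769$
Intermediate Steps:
$A = -253$ ($A = -2 + \frac{1}{3} \left(-753\right) = -2 - 251 = -253$)
$C = -3410004$ ($C = -8 - 3409996 = -3410004$)
$K{\left(u,t \right)} = \frac{1470 + u}{-253 + t}$ ($K{\left(u,t \right)} = \frac{u + 1470}{t - 253} = \frac{1470 + u}{-253 + t}$)
$H = - \frac{855}{586}$ ($H = - \frac{\frac{1}{-253 + 546} \left(1470 - 615\right)}{2} = - \frac{\frac{1}{293} \cdot 855}{2} = \left(- \frac{1}{2}\right) \frac{855}{293} = - \frac{855}{586} \approx -1.459$)
$\frac{H}{C} + \frac{3245807}{4719857} = - \frac{855}{586 \left(-3410004\right)} + \frac{3245807}{4719857} = \left(- \frac{855}{586}\right) \left(- \frac{1}{3410004}\right) + 3245807 \cdot \frac{1}{4719857} = \frac{285}{666087448} + \frac{3245807}{4719857} = \frac{2161992646489781}{3143837504054936}$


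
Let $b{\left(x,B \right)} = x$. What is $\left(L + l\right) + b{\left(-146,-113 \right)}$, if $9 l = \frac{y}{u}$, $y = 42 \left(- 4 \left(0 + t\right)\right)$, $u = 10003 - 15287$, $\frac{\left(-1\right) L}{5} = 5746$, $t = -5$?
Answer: $- \frac{114435658}{3963} \approx -28876.0$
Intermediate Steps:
$L = -28730$ ($L = \left(-5\right) 5746 = -28730$)
$u = -5284$
$y = 840$ ($y = 42 \left(- 4 \left(0 - 5\right)\right) = 42 \left(\left(-4\right) \left(-5\right)\right) = 42 \cdot 20 = 840$)
$l = - \frac{70}{3963}$ ($l = \frac{840 \frac{1}{-5284}}{9} = \frac{840 \left(- \frac{1}{5284}\right)}{9} = \frac{1}{9} \left(- \frac{210}{1321}\right) = - \frac{70}{3963} \approx -0.017663$)
$\left(L + l\right) + b{\left(-146,-113 \right)} = \left(-28730 - \frac{70}{3963}\right) - 146 = - \frac{113857060}{3963} - 146 = - \frac{114435658}{3963}$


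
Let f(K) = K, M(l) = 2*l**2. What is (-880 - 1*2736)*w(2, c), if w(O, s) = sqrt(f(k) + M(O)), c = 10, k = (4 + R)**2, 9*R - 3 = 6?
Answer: -3616*sqrt(33) ≈ -20772.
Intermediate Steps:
R = 1 (R = 1/3 + (1/9)*6 = 1/3 + 2/3 = 1)
k = 25 (k = (4 + 1)**2 = 5**2 = 25)
w(O, s) = sqrt(25 + 2*O**2)
(-880 - 1*2736)*w(2, c) = (-880 - 1*2736)*sqrt(25 + 2*2**2) = (-880 - 2736)*sqrt(25 + 2*4) = -3616*sqrt(25 + 8) = -3616*sqrt(33)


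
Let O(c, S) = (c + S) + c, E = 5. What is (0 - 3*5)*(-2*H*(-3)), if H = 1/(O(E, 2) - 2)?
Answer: -9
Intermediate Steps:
O(c, S) = S + 2*c (O(c, S) = (S + c) + c = S + 2*c)
H = 1/10 (H = 1/((2 + 2*5) - 2) = 1/((2 + 10) - 2) = 1/(12 - 2) = 1/10 ≈ 0.10000)
(0 - 3*5)*(-2*H*(-3)) = (0 - 3*5)*(-2*1/10*(-3)) = (0 - 15)*(-1/5*(-3)) = -15*3/5 = -9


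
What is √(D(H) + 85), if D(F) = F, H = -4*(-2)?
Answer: √93 ≈ 9.6436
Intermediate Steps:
H = 8
√(D(H) + 85) = √(8 + 85) = √93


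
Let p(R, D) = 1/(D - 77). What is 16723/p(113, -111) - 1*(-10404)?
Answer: -3133520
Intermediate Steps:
p(R, D) = 1/(-77 + D)
16723/p(113, -111) - 1*(-10404) = 16723/(1/(-77 - 111)) - 1*(-10404) = 16723/(1/(-188)) + 10404 = 16723/(-1/188) + 10404 = 16723*(-188) + 10404 = -3143924 + 10404 = -3133520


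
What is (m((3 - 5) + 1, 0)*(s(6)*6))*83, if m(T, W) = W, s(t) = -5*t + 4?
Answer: 0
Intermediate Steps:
s(t) = 4 - 5*t
(m((3 - 5) + 1, 0)*(s(6)*6))*83 = (0*((4 - 5*6)*6))*83 = (0*((4 - 30)*6))*83 = (0*(-26*6))*83 = (0*(-156))*83 = 0*83 = 0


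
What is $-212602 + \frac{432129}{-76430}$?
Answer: $- \frac{16249602989}{76430} \approx -2.1261 \cdot 10^{5}$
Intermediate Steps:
$-212602 + \frac{432129}{-76430} = -212602 + 432129 \left(- \frac{1}{76430}\right) = -212602 - \frac{432129}{76430} = - \frac{16249602989}{76430}$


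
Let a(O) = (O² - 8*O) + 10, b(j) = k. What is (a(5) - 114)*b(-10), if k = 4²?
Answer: -1904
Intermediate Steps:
k = 16
b(j) = 16
a(O) = 10 + O² - 8*O
(a(5) - 114)*b(-10) = ((10 + 5² - 8*5) - 114)*16 = ((10 + 25 - 40) - 114)*16 = (-5 - 114)*16 = -119*16 = -1904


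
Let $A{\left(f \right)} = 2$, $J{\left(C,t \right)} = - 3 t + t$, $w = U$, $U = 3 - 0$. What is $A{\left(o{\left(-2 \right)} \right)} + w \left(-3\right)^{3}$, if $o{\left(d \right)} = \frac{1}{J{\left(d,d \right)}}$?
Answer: $-79$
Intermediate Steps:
$U = 3$ ($U = 3 + 0 = 3$)
$w = 3$
$J{\left(C,t \right)} = - 2 t$
$o{\left(d \right)} = - \frac{1}{2 d}$ ($o{\left(d \right)} = \frac{1}{\left(-2\right) d} = - \frac{1}{2 d}$)
$A{\left(o{\left(-2 \right)} \right)} + w \left(-3\right)^{3} = 2 + 3 \left(-3\right)^{3} = 2 + 3 \left(-27\right) = 2 - 81 = -79$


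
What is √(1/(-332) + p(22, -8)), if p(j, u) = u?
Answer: I*√220531/166 ≈ 2.829*I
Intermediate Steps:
√(1/(-332) + p(22, -8)) = √(1/(-332) - 8) = √(-1/332 - 8) = √(-2657/332) = I*√220531/166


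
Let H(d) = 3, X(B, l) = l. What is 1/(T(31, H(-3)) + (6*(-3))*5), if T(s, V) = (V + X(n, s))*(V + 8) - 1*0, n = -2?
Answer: 1/284 ≈ 0.0035211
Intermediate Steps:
T(s, V) = (8 + V)*(V + s) (T(s, V) = (V + s)*(V + 8) - 1*0 = (V + s)*(8 + V) + 0 = (8 + V)*(V + s) + 0 = (8 + V)*(V + s))
1/(T(31, H(-3)) + (6*(-3))*5) = 1/((3**2 + 8*3 + 8*31 + 3*31) + (6*(-3))*5) = 1/((9 + 24 + 248 + 93) - 18*5) = 1/(374 - 90) = 1/284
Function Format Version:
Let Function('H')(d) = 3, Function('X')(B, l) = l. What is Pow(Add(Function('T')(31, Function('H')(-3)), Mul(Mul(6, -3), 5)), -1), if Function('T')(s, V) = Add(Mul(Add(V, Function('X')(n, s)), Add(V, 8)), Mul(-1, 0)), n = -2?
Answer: Rational(1, 284) ≈ 0.0035211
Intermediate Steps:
Function('T')(s, V) = Mul(Add(8, V), Add(V, s)) (Function('T')(s, V) = Add(Mul(Add(V, s), Add(V, 8)), Mul(-1, 0)) = Add(Mul(Add(V, s), Add(8, V)), 0) = Add(Mul(Add(8, V), Add(V, s)), 0) = Mul(Add(8, V), Add(V, s)))
Pow(Add(Function('T')(31, Function('H')(-3)), Mul(Mul(6, -3), 5)), -1) = Pow(Add(Add(Pow(3, 2), Mul(8, 3), Mul(8, 31), Mul(3, 31)), Mul(Mul(6, -3), 5)), -1) = Pow(Add(Add(9, 24, 248, 93), Mul(-18, 5)), -1) = Pow(Add(374, -90), -1) = Pow(284, -1) = Rational(1, 284)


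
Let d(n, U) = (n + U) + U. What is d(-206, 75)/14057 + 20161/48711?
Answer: 280675361/684730527 ≈ 0.40991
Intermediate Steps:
d(n, U) = n + 2*U (d(n, U) = (U + n) + U = n + 2*U)
d(-206, 75)/14057 + 20161/48711 = (-206 + 2*75)/14057 + 20161/48711 = (-206 + 150)*(1/14057) + 20161*(1/48711) = -56*1/14057 + 20161/48711 = -56/14057 + 20161/48711 = 280675361/684730527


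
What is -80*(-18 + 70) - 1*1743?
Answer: -5903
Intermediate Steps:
-80*(-18 + 70) - 1*1743 = -80*52 - 1743 = -4160 - 1743 = -5903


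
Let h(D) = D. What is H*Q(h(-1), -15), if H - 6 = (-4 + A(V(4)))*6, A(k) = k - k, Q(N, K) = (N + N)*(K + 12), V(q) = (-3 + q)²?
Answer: -108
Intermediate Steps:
Q(N, K) = 2*N*(12 + K) (Q(N, K) = (2*N)*(12 + K) = 2*N*(12 + K))
A(k) = 0
H = -18 (H = 6 + (-4 + 0)*6 = 6 - 4*6 = 6 - 24 = -18)
H*Q(h(-1), -15) = -36*(-1)*(12 - 15) = -36*(-1)*(-3) = -18*6 = -108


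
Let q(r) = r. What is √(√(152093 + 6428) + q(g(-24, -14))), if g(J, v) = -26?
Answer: √(-26 + √158521) ≈ 19.291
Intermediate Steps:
√(√(152093 + 6428) + q(g(-24, -14))) = √(√(152093 + 6428) - 26) = √(√158521 - 26) = √(-26 + √158521)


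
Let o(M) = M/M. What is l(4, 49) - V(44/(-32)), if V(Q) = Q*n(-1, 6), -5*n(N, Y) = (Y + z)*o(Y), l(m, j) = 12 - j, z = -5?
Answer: -1491/40 ≈ -37.275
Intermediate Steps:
o(M) = 1
n(N, Y) = 1 - Y/5 (n(N, Y) = -(Y - 5)/5 = -(-5 + Y)/5 = 1 - Y/5)
V(Q) = -Q/5 (V(Q) = Q*(1 - ⅕*6) = Q*(1 - 6/5) = Q*(-⅕) = -Q/5)
l(4, 49) - V(44/(-32)) = (12 - 1*49) - (-1)*44/(-32)/5 = (12 - 49) - (-1)*44*(-1/32)/5 = -37 - (-1)*(-11)/(5*8) = -37 - 1*11/40 = -37 - 11/40 = -1491/40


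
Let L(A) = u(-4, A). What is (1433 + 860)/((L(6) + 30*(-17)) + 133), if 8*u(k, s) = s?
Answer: -9172/1505 ≈ -6.0944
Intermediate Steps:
u(k, s) = s/8
L(A) = A/8
(1433 + 860)/((L(6) + 30*(-17)) + 133) = (1433 + 860)/(((⅛)*6 + 30*(-17)) + 133) = 2293/((¾ - 510) + 133) = 2293/(-2037/4 + 133) = 2293/(-1505/4) = 2293*(-4/1505) = -9172/1505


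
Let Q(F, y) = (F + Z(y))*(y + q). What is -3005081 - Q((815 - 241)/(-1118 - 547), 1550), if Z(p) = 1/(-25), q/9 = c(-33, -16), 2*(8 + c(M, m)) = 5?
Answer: -50024986447/16650 ≈ -3.0045e+6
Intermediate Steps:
c(M, m) = -11/2 (c(M, m) = -8 + (1/2)*5 = -8 + 5/2 = -11/2)
q = -99/2 (q = 9*(-11/2) = -99/2 ≈ -49.500)
Z(p) = -1/25
Q(F, y) = (-99/2 + y)*(-1/25 + F) (Q(F, y) = (F - 1/25)*(y - 99/2) = (-1/25 + F)*(-99/2 + y) = (-99/2 + y)*(-1/25 + F))
-3005081 - Q((815 - 241)/(-1118 - 547), 1550) = -3005081 - (99/50 - 99*(815 - 241)/(2*(-1118 - 547)) - 1/25*1550 + ((815 - 241)/(-1118 - 547))*1550) = -3005081 - (99/50 - 28413/(-1665) - 62 + (574/(-1665))*1550) = -3005081 - (99/50 - 28413*(-1)/1665 - 62 + (574*(-1/1665))*1550) = -3005081 - (99/50 - 99/2*(-574/1665) - 62 - 574/1665*1550) = -3005081 - (99/50 + 3157/185 - 62 - 177940/333) = -3005081 - 1*(-9612203/16650) = -3005081 + 9612203/16650 = -50024986447/16650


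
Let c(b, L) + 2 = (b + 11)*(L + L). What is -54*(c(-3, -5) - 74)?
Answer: 8424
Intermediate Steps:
c(b, L) = -2 + 2*L*(11 + b) (c(b, L) = -2 + (b + 11)*(L + L) = -2 + (11 + b)*(2*L) = -2 + 2*L*(11 + b))
-54*(c(-3, -5) - 74) = -54*((-2 + 22*(-5) + 2*(-5)*(-3)) - 74) = -54*((-2 - 110 + 30) - 74) = -54*(-82 - 74) = -54*(-156) = 8424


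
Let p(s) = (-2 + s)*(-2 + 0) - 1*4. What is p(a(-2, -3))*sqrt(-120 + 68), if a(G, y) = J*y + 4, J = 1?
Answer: -4*I*sqrt(13) ≈ -14.422*I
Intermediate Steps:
a(G, y) = 4 + y (a(G, y) = 1*y + 4 = y + 4 = 4 + y)
p(s) = -2*s (p(s) = (-2 + s)*(-2) - 4 = (4 - 2*s) - 4 = -2*s)
p(a(-2, -3))*sqrt(-120 + 68) = (-2*(4 - 3))*sqrt(-120 + 68) = (-2*1)*sqrt(-52) = -4*I*sqrt(13)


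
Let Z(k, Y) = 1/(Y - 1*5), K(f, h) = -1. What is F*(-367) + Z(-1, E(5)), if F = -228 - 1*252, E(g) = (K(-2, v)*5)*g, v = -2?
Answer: 5284799/30 ≈ 1.7616e+5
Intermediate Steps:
E(g) = -5*g (E(g) = (-1*5)*g = -5*g)
F = -480 (F = -228 - 252 = -480)
Z(k, Y) = 1/(-5 + Y) (Z(k, Y) = 1/(Y - 5) = 1/(-5 + Y))
F*(-367) + Z(-1, E(5)) = -480*(-367) + 1/(-5 - 5*5) = 176160 + 1/(-5 - 25) = 176160 + 1/(-30) = 176160 - 1/30 = 5284799/30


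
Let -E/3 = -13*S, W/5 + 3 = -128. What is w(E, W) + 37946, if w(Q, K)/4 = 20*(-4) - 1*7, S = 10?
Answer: 37598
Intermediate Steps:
W = -655 (W = -15 + 5*(-128) = -15 - 640 = -655)
E = 390 (E = -(-39)*10 = -3*(-130) = 390)
w(Q, K) = -348 (w(Q, K) = 4*(20*(-4) - 1*7) = 4*(-80 - 7) = 4*(-87) = -348)
w(E, W) + 37946 = -348 + 37946 = 37598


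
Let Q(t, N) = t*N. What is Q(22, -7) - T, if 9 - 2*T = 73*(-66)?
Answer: -5135/2 ≈ -2567.5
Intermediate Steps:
T = 4827/2 (T = 9/2 - 73*(-66)/2 = 9/2 - ½*(-4818) = 9/2 + 2409 = 4827/2 ≈ 2413.5)
Q(t, N) = N*t
Q(22, -7) - T = -7*22 - 1*4827/2 = -154 - 4827/2 = -5135/2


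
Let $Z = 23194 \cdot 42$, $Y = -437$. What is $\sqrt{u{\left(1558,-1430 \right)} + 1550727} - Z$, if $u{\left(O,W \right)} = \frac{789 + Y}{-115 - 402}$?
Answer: $-974148 + \frac{\sqrt{3425554439}}{47} \approx -9.729 \cdot 10^{5}$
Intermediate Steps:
$u{\left(O,W \right)} = - \frac{32}{47}$ ($u{\left(O,W \right)} = \frac{789 - 437}{-115 - 402} = \frac{352}{-517} = 352 \left(- \frac{1}{517}\right) = - \frac{32}{47}$)
$Z = 974148$
$\sqrt{u{\left(1558,-1430 \right)} + 1550727} - Z = \sqrt{- \frac{32}{47} + 1550727} - 974148 = \sqrt{\frac{72884137}{47}} - 974148 = \frac{\sqrt{3425554439}}{47} - 974148 = -974148 + \frac{\sqrt{3425554439}}{47}$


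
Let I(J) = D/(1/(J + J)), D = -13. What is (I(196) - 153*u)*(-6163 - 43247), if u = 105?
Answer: 1045565010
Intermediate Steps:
I(J) = -26*J
(I(196) - 153*u)*(-6163 - 43247) = (-26*196 - 153*105)*(-6163 - 43247) = (-5096 - 16065)*(-49410) = -21161*(-49410) = 1045565010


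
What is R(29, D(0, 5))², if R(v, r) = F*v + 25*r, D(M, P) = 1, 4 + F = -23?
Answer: 574564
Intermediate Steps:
F = -27 (F = -4 - 23 = -27)
R(v, r) = -27*v + 25*r
R(29, D(0, 5))² = (-27*29 + 25*1)² = (-783 + 25)² = (-758)² = 574564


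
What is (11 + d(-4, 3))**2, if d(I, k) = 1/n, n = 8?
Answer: 7921/64 ≈ 123.77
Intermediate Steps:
d(I, k) = 1/8
(11 + d(-4, 3))**2 = (11 + 1/8)**2 = (89/8)**2 = 7921/64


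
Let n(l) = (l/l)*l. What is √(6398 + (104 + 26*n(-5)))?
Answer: 6*√177 ≈ 79.825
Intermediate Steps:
n(l) = l (n(l) = 1*l = l)
√(6398 + (104 + 26*n(-5))) = √(6398 + (104 + 26*(-5))) = √(6398 + (104 - 130)) = √(6398 - 26) = √6372 = 6*√177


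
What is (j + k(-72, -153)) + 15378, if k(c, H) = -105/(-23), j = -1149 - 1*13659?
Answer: 13215/23 ≈ 574.57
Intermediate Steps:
j = -14808 (j = -1149 - 13659 = -14808)
k(c, H) = 105/23 (k(c, H) = -105*(-1/23) = 105/23)
(j + k(-72, -153)) + 15378 = (-14808 + 105/23) + 15378 = -340479/23 + 15378 = 13215/23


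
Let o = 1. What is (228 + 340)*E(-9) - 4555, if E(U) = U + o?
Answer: -9099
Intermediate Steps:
E(U) = 1 + U (E(U) = U + 1 = 1 + U)
(228 + 340)*E(-9) - 4555 = (228 + 340)*(1 - 9) - 4555 = 568*(-8) - 4555 = -4544 - 4555 = -9099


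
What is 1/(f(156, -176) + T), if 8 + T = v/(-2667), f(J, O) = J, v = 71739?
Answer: 889/107659 ≈ 0.0082576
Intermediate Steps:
T = -31025/889 (T = -8 + 71739/(-2667) = -8 + 71739*(-1/2667) = -8 - 23913/889 = -31025/889 ≈ -34.899)
1/(f(156, -176) + T) = 1/(156 - 31025/889) = 1/(107659/889) = 889/107659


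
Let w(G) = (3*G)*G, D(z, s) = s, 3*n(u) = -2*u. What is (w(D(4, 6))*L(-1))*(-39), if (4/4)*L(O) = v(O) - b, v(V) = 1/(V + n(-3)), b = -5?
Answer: -25272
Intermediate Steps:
n(u) = -2*u/3 (n(u) = (-2*u)/3 = -2*u/3)
w(G) = 3*G²
v(V) = 1/(2 + V) (v(V) = 1/(V - ⅔*(-3)) = 1/(V + 2) = 1/(2 + V))
L(O) = 5 + 1/(2 + O) (L(O) = 1/(2 + O) - 1*(-5) = 1/(2 + O) + 5 = 5 + 1/(2 + O))
(w(D(4, 6))*L(-1))*(-39) = ((3*6²)*((11 + 5*(-1))/(2 - 1)))*(-39) = ((3*36)*((11 - 5)/1))*(-39) = (108*(1*6))*(-39) = (108*6)*(-39) = 648*(-39) = -25272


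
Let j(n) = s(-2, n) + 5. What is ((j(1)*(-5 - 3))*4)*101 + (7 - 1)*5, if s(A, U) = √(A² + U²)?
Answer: -16130 - 3232*√5 ≈ -23357.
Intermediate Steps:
j(n) = 5 + √(4 + n²) (j(n) = √((-2)² + n²) + 5 = √(4 + n²) + 5 = 5 + √(4 + n²))
((j(1)*(-5 - 3))*4)*101 + (7 - 1)*5 = (((5 + √(4 + 1²))*(-5 - 3))*4)*101 + (7 - 1)*5 = (((5 + √(4 + 1))*(-8))*4)*101 + 6*5 = (((5 + √5)*(-8))*4)*101 + 30 = ((-40 - 8*√5)*4)*101 + 30 = (-160 - 32*√5)*101 + 30 = (-16160 - 3232*√5) + 30 = -16130 - 3232*√5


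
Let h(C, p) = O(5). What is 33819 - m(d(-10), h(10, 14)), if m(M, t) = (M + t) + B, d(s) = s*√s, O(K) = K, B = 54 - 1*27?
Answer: 33787 + 10*I*√10 ≈ 33787.0 + 31.623*I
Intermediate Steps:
B = 27 (B = 54 - 27 = 27)
d(s) = s^(3/2)
h(C, p) = 5
m(M, t) = 27 + M + t (m(M, t) = (M + t) + 27 = 27 + M + t)
33819 - m(d(-10), h(10, 14)) = 33819 - (27 + (-10)^(3/2) + 5) = 33819 - (27 - 10*I*√10 + 5) = 33819 - (32 - 10*I*√10) = 33819 + (-32 + 10*I*√10) = 33787 + 10*I*√10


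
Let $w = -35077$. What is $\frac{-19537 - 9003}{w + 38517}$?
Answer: $- \frac{1427}{172} \approx -8.2965$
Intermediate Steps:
$\frac{-19537 - 9003}{w + 38517} = \frac{-19537 - 9003}{-35077 + 38517} = - \frac{28540}{3440} = \left(-28540\right) \frac{1}{3440} = - \frac{1427}{172}$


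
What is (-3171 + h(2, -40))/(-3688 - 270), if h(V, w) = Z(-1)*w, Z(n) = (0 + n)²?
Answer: 3211/3958 ≈ 0.81127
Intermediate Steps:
Z(n) = n²
h(V, w) = w (h(V, w) = (-1)²*w = 1*w = w)
(-3171 + h(2, -40))/(-3688 - 270) = (-3171 - 40)/(-3688 - 270) = -3211/(-3958) = -3211*(-1/3958) = 3211/3958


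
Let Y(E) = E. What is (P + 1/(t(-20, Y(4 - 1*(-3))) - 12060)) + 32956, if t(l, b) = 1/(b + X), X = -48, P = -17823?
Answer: 7482678272/494461 ≈ 15133.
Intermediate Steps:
t(l, b) = 1/(-48 + b) (t(l, b) = 1/(b - 48) = 1/(-48 + b))
(P + 1/(t(-20, Y(4 - 1*(-3))) - 12060)) + 32956 = (-17823 + 1/(1/(-48 + (4 - 1*(-3))) - 12060)) + 32956 = (-17823 + 1/(1/(-48 + (4 + 3)) - 12060)) + 32956 = (-17823 + 1/(1/(-48 + 7) - 12060)) + 32956 = (-17823 + 1/(1/(-41) - 12060)) + 32956 = (-17823 + 1/(-1/41 - 12060)) + 32956 = (-17823 + 1/(-494461/41)) + 32956 = (-17823 - 41/494461) + 32956 = -8812778444/494461 + 32956 = 7482678272/494461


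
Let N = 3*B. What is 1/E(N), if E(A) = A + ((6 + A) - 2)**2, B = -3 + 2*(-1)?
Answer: 1/106 ≈ 0.0094340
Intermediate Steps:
B = -5 (B = -3 - 2 = -5)
N = -15 (N = 3*(-5) = -15)
E(A) = A + (4 + A)**2
1/E(N) = 1/(-15 + (4 - 15)**2) = 1/(-15 + (-11)**2) = 1/(-15 + 121) = 1/106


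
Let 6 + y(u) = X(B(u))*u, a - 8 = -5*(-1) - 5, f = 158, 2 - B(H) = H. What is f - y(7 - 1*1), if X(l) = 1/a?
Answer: 653/4 ≈ 163.25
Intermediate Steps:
B(H) = 2 - H
a = 8 (a = 8 + (-5*(-1) - 5) = 8 + (5 - 5) = 8 + 0 = 8)
X(l) = 1/8
y(u) = -6 + u/8
f - y(7 - 1*1) = 158 - (-6 + (7 - 1*1)/8) = 158 - (-6 + (7 - 1)/8) = 158 - (-6 + (1/8)*6) = 158 - (-6 + 3/4) = 158 - 1*(-21/4) = 158 + 21/4 = 653/4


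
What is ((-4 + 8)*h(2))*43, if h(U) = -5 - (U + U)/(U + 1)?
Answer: -3268/3 ≈ -1089.3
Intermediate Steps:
h(U) = -5 - 2*U/(1 + U)
((-4 + 8)*h(2))*43 = ((-4 + 8)*((-5 - 7*2)/(1 + 2)))*43 = (4*((-5 - 14)/3))*43 = (4*((⅓)*(-19)))*43 = (4*(-19/3))*43 = -76/3*43 = -3268/3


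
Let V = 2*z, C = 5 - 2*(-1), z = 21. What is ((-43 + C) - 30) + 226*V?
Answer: 9426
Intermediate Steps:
C = 7 (C = 5 + 2 = 7)
V = 42 (V = 2*21 = 42)
((-43 + C) - 30) + 226*V = ((-43 + 7) - 30) + 226*42 = (-36 - 30) + 9492 = -66 + 9492 = 9426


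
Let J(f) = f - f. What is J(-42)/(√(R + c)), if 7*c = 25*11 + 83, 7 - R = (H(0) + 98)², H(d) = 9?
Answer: 0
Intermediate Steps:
J(f) = 0
R = -11442 (R = 7 - (9 + 98)² = 7 - 1*107² = 7 - 1*11449 = 7 - 11449 = -11442)
c = 358/7 (c = (25*11 + 83)/7 = (275 + 83)/7 = (⅐)*358 = 358/7 ≈ 51.143)
J(-42)/(√(R + c)) = 0/(√(-11442 + 358/7)) = 0/(√(-79736/7)) = 0/((2*I*√139538/7)) = 0*(-I*√139538/39868) = 0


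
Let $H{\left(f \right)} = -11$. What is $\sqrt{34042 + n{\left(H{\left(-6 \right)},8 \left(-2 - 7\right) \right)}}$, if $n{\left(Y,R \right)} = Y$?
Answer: $\sqrt{34031} \approx 184.47$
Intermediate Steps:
$\sqrt{34042 + n{\left(H{\left(-6 \right)},8 \left(-2 - 7\right) \right)}} = \sqrt{34042 - 11} = \sqrt{34031}$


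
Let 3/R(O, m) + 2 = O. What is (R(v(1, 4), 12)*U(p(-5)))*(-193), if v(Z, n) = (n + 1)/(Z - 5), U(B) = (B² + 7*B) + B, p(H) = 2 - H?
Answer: 243180/13 ≈ 18706.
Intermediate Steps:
U(B) = B² + 8*B
v(Z, n) = (1 + n)/(-5 + Z)
R(O, m) = 3/(-2 + O)
(R(v(1, 4), 12)*U(p(-5)))*(-193) = ((3/(-2 + (1 + 4)/(-5 + 1)))*((2 - 1*(-5))*(8 + (2 - 1*(-5)))))*(-193) = ((3/(-2 + 5/(-4)))*((2 + 5)*(8 + (2 + 5))))*(-193) = ((3/(-2 - ¼*5))*(7*(8 + 7)))*(-193) = ((3/(-2 - 5/4))*(7*15))*(-193) = ((3/(-13/4))*105)*(-193) = ((3*(-4/13))*105)*(-193) = -12/13*105*(-193) = -1260/13*(-193) = 243180/13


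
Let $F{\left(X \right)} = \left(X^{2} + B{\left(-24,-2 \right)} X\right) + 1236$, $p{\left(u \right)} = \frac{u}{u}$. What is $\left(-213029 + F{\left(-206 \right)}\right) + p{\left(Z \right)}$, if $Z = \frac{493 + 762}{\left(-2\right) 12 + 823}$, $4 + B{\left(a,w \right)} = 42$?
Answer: $-177184$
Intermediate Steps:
$B{\left(a,w \right)} = 38$ ($B{\left(a,w \right)} = -4 + 42 = 38$)
$Z = \frac{1255}{799}$ ($Z = \frac{1255}{-24 + 823} = \frac{1255}{799} \approx 1.5707$)
$p{\left(u \right)} = 1$
$F{\left(X \right)} = 1236 + X^{2} + 38 X$ ($F{\left(X \right)} = \left(X^{2} + 38 X\right) + 1236 = 1236 + X^{2} + 38 X$)
$\left(-213029 + F{\left(-206 \right)}\right) + p{\left(Z \right)} = \left(-213029 + \left(1236 + \left(-206\right)^{2} + 38 \left(-206\right)\right)\right) + 1 = \left(-213029 + \left(1236 + 42436 - 7828\right)\right) + 1 = \left(-213029 + 35844\right) + 1 = -177185 + 1 = -177184$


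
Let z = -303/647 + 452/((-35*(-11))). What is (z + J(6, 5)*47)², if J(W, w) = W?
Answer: 4959057946695241/62048319025 ≈ 79923.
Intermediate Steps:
z = 175789/249095 (z = -303*1/647 + 452/385 = -303/647 + 452*(1/385) = -303/647 + 452/385 = 175789/249095 ≈ 0.70571)
(z + J(6, 5)*47)² = (175789/249095 + 6*47)² = (175789/249095 + 282)² = (70420579/249095)² = 4959057946695241/62048319025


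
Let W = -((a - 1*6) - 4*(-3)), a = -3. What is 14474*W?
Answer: -43422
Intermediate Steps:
W = -3 (W = -((-3 - 1*6) - 4*(-3)) = -((-3 - 6) + 12) = -(-9 + 12) = -1*3 = -3)
14474*W = 14474*(-3) = -43422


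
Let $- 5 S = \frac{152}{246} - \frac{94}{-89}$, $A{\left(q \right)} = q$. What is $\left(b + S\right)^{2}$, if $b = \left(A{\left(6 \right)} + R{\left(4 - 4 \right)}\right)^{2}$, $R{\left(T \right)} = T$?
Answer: $\frac{3810827153956}{2995920225} \approx 1272.0$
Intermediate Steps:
$b = 36$ ($b = \left(6 + \left(4 - 4\right)\right)^{2} = \left(6 + 0\right)^{2} = 6^{2} = 36$)
$S = - \frac{18326}{54735}$ ($S = - \frac{\frac{152}{246} - \frac{94}{-89}}{5} = - \frac{152 \cdot \frac{1}{246} - - \frac{94}{89}}{5} = - \frac{\frac{76}{123} + \frac{94}{89}}{5} = \left(- \frac{1}{5}\right) \frac{18326}{10947} = - \frac{18326}{54735} \approx -0.33481$)
$\left(b + S\right)^{2} = \left(36 - \frac{18326}{54735}\right)^{2} = \left(\frac{1952134}{54735}\right)^{2} = \frac{3810827153956}{2995920225}$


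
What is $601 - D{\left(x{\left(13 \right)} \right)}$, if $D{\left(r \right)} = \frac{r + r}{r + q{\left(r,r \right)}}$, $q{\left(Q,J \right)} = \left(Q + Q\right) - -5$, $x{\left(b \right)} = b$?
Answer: $\frac{13209}{22} \approx 600.41$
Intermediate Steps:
$q{\left(Q,J \right)} = 5 + 2 Q$ ($q{\left(Q,J \right)} = 2 Q + 5 = 5 + 2 Q$)
$D{\left(r \right)} = \frac{2 r}{5 + 3 r}$ ($D{\left(r \right)} = \frac{r + r}{r + \left(5 + 2 r\right)} = \frac{2 r}{5 + 3 r}$)
$601 - D{\left(x{\left(13 \right)} \right)} = 601 - 2 \cdot 13 \frac{1}{5 + 3 \cdot 13} = 601 - 2 \cdot 13 \frac{1}{5 + 39} = 601 - 2 \cdot 13 \cdot \frac{1}{44} = 601 - \frac{13}{22} = \frac{13209}{22}$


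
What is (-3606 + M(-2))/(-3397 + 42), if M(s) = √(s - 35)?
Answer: 3606/3355 - I*√37/3355 ≈ 1.0748 - 0.001813*I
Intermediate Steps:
M(s) = √(-35 + s)
(-3606 + M(-2))/(-3397 + 42) = (-3606 + √(-35 - 2))/(-3397 + 42) = (-3606 + √(-37))/(-3355) = (-3606 + I*√37)*(-1/3355) = 3606/3355 - I*√37/3355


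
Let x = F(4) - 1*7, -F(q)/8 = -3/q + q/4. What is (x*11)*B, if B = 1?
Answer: -99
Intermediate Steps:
F(q) = -2*q + 24/q (F(q) = -8*(-3/q + q/4) = -2*q + 24/q)
x = -9 (x = (-2*4 + 24/4) - 1*7 = (-8 + 24*(¼)) - 7 = (-8 + 6) - 7 = -2 - 7 = -9)
(x*11)*B = -9*11*1 = -99*1 = -99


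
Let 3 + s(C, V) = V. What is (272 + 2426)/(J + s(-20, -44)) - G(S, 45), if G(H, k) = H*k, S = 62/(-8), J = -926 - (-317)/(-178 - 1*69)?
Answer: 10407448/30081 ≈ 345.98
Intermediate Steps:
s(C, V) = -3 + V
J = -229039/247 (J = -926 - (-317)/(-178 - 69) = -926 - (-317)/(-247) = -926 - (-317)*(-1)/247 = -926 - 1*317/247 = -926 - 317/247 = -229039/247 ≈ -927.28)
S = -31/4 (S = 62*(-1/8) = -31/4 ≈ -7.7500)
(272 + 2426)/(J + s(-20, -44)) - G(S, 45) = (272 + 2426)/(-229039/247 + (-3 - 44)) - (-31)*45/4 = 2698/(-229039/247 - 47) - 1*(-1395/4) = 2698/(-240648/247) + 1395/4 = 2698*(-247/240648) + 1395/4 = -333203/120324 + 1395/4 = 10407448/30081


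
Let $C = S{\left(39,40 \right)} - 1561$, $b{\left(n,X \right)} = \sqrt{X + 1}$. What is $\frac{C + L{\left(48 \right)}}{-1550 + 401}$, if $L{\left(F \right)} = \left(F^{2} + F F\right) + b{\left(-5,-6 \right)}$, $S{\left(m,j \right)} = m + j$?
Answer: $- \frac{1042}{383} - \frac{i \sqrt{5}}{1149} \approx -2.7206 - 0.0019461 i$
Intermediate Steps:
$S{\left(m,j \right)} = j + m$
$b{\left(n,X \right)} = \sqrt{1 + X}$
$L{\left(F \right)} = 2 F^{2} + i \sqrt{5}$ ($L{\left(F \right)} = \left(F^{2} + F F\right) + \sqrt{1 - 6} = \left(F^{2} + F^{2}\right) + \sqrt{-5} = 2 F^{2} + i \sqrt{5}$)
$C = -1482$ ($C = \left(40 + 39\right) - 1561 = 79 - 1561 = -1482$)
$\frac{C + L{\left(48 \right)}}{-1550 + 401} = \frac{-1482 + \left(2 \cdot 48^{2} + i \sqrt{5}\right)}{-1550 + 401} = \frac{-1482 + \left(2 \cdot 2304 + i \sqrt{5}\right)}{-1149} = \left(-1482 + \left(4608 + i \sqrt{5}\right)\right) \left(- \frac{1}{1149}\right) = \left(3126 + i \sqrt{5}\right) \left(- \frac{1}{1149}\right) = - \frac{1042}{383} - \frac{i \sqrt{5}}{1149}$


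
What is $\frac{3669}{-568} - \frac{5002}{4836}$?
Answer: $- \frac{5146105}{686712} \approx -7.4938$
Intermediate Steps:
$\frac{3669}{-568} - \frac{5002}{4836} = 3669 \left(- \frac{1}{568}\right) - \frac{2501}{2418} = - \frac{3669}{568} - \frac{2501}{2418} = - \frac{5146105}{686712}$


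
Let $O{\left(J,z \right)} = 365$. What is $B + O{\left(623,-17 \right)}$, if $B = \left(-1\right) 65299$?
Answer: $-64934$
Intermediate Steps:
$B = -65299$
$B + O{\left(623,-17 \right)} = -65299 + 365 = -64934$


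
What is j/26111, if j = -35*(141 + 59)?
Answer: -7000/26111 ≈ -0.26809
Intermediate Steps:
j = -7000 (j = -35*200 = -7000)
j/26111 = -7000/26111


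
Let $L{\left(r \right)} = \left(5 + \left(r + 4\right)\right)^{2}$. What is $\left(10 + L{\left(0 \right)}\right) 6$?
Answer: $546$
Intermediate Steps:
$L{\left(r \right)} = \left(9 + r\right)^{2}$ ($L{\left(r \right)} = \left(5 + \left(4 + r\right)\right)^{2} = \left(9 + r\right)^{2}$)
$\left(10 + L{\left(0 \right)}\right) 6 = \left(10 + \left(9 + 0\right)^{2}\right) 6 = \left(10 + 9^{2}\right) 6 = \left(10 + 81\right) 6 = 91 \cdot 6 = 546$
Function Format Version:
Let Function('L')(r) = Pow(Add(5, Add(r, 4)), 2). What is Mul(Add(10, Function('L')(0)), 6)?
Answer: 546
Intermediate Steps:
Function('L')(r) = Pow(Add(9, r), 2) (Function('L')(r) = Pow(Add(5, Add(4, r)), 2) = Pow(Add(9, r), 2))
Mul(Add(10, Function('L')(0)), 6) = Mul(Add(10, Pow(Add(9, 0), 2)), 6) = Mul(Add(10, Pow(9, 2)), 6) = Mul(Add(10, 81), 6) = Mul(91, 6) = 546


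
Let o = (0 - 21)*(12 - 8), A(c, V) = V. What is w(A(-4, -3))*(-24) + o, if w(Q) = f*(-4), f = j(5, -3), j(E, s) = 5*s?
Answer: -1524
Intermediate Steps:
f = -15 (f = 5*(-3) = -15)
o = -84 (o = -21*4 = -84)
w(Q) = 60 (w(Q) = -15*(-4) = 60)
w(A(-4, -3))*(-24) + o = 60*(-24) - 84 = -1440 - 84 = -1524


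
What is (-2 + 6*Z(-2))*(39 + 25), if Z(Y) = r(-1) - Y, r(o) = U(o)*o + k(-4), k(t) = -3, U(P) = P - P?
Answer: -512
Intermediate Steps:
U(P) = 0
r(o) = -3 (r(o) = 0*o - 3 = 0 - 3 = -3)
Z(Y) = -3 - Y
(-2 + 6*Z(-2))*(39 + 25) = (-2 + 6*(-3 - 1*(-2)))*(39 + 25) = (-2 + 6*(-3 + 2))*64 = (-2 + 6*(-1))*64 = (-2 - 6)*64 = -8*64 = -512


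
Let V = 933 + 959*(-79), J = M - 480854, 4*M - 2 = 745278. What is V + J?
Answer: -369362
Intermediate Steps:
M = 186320 (M = ½ + (¼)*745278 = ½ + 372639/2 = 186320)
J = -294534 (J = 186320 - 480854 = -294534)
V = -74828 (V = 933 - 75761 = -74828)
V + J = -74828 - 294534 = -369362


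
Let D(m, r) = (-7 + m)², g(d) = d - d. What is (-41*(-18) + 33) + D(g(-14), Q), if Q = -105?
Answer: 820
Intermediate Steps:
g(d) = 0
(-41*(-18) + 33) + D(g(-14), Q) = (-41*(-18) + 33) + (-7 + 0)² = (738 + 33) + (-7)² = 771 + 49 = 820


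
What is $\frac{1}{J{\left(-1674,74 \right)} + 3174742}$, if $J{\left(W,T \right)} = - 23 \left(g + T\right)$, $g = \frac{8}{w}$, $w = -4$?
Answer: $\frac{1}{3173086} \approx 3.1515 \cdot 10^{-7}$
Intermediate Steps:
$g = -2$ ($g = \frac{8}{-4} = 8 \left(- \frac{1}{4}\right) = -2$)
$J{\left(W,T \right)} = 46 - 23 T$ ($J{\left(W,T \right)} = - 23 \left(-2 + T\right) = 46 - 23 T$)
$\frac{1}{J{\left(-1674,74 \right)} + 3174742} = \frac{1}{\left(46 - 1702\right) + 3174742} = \frac{1}{-1656 + 3174742} = \frac{1}{3173086}$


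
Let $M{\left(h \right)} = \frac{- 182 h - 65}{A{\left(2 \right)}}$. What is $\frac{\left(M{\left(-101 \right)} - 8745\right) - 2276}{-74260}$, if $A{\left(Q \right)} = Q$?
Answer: $\frac{745}{29704} \approx 0.025081$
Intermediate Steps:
$M{\left(h \right)} = - \frac{65}{2} - 91 h$ ($M{\left(h \right)} = \frac{- 182 h - 65}{2} = \left(-65 - 182 h\right) \frac{1}{2} = - \frac{65}{2} - 91 h$)
$\frac{\left(M{\left(-101 \right)} - 8745\right) - 2276}{-74260} = \frac{\left(\left(- \frac{65}{2} - -9191\right) - 8745\right) - 2276}{-74260} = \left(\left(\left(- \frac{65}{2} + 9191\right) - 8745\right) - 2276\right) \left(- \frac{1}{74260}\right) = \left(\left(\frac{18317}{2} - 8745\right) - 2276\right) \left(- \frac{1}{74260}\right) = \left(\frac{827}{2} - 2276\right) \left(- \frac{1}{74260}\right) = \left(- \frac{3725}{2}\right) \left(- \frac{1}{74260}\right) = \frac{745}{29704}$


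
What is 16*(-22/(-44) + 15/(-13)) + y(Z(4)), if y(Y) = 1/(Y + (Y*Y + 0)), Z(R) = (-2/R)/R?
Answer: -1784/91 ≈ -19.604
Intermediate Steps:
Z(R) = -2/R²
y(Y) = 1/(Y + Y²) (y(Y) = 1/(Y + (Y² + 0)) = 1/(Y + Y²))
16*(-22/(-44) + 15/(-13)) + y(Z(4)) = 16*(-22/(-44) + 15/(-13)) + 1/(((-2/4²))*(1 - 2/4²)) = 16*(-22*(-1/44) + 15*(-1/13)) + 1/(((-2*1/16))*(1 - 2*1/16)) = 16*(½ - 15/13) + 1/((-⅛)*(1 - ⅛)) = 16*(-17/26) - 8/7/8 = -136/13 - 8*8/7 = -136/13 - 64/7 = -1784/91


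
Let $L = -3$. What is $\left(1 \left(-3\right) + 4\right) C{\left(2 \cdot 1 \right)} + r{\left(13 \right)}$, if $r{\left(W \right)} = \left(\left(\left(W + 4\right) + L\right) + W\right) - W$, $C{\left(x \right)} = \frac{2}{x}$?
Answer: $15$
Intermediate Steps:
$r{\left(W \right)} = 1 + W$ ($r{\left(W \right)} = \left(\left(\left(W + 4\right) - 3\right) + W\right) - W = \left(\left(\left(4 + W\right) - 3\right) + W\right) - W = \left(\left(1 + W\right) + W\right) - W = \left(1 + 2 W\right) - W = 1 + W$)
$\left(1 \left(-3\right) + 4\right) C{\left(2 \cdot 1 \right)} + r{\left(13 \right)} = \left(1 \left(-3\right) + 4\right) \frac{2}{2 \cdot 1} + \left(1 + 13\right) = \left(-3 + 4\right) \frac{2}{2} + 14 = 1 \cdot 2 \cdot \frac{1}{2} + 14 = 1 \cdot 1 + 14 = 1 + 14 = 15$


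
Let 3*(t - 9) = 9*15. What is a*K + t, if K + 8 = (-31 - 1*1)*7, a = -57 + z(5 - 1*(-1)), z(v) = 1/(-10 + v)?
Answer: 13336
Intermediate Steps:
t = 54 (t = 9 + (9*15)/3 = 9 + (1/3)*135 = 9 + 45 = 54)
a = -229/4 (a = -57 + 1/(-10 + (5 - 1*(-1))) = -57 + 1/(-10 + (5 + 1)) = -57 + 1/(-10 + 6) = -57 + 1/(-4) = -57 - 1/4 = -229/4 ≈ -57.250)
K = -232 (K = -8 + (-31 - 1*1)*7 = -8 + (-31 - 1)*7 = -8 - 32*7 = -8 - 224 = -232)
a*K + t = -229/4*(-232) + 54 = 13282 + 54 = 13336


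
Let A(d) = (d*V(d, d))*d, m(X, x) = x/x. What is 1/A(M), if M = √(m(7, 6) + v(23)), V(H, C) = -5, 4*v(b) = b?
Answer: -4/135 ≈ -0.029630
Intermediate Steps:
v(b) = b/4
m(X, x) = 1
M = 3*√3/2 (M = √(1 + (¼)*23) = √(1 + 23/4) = √(27/4) = 3*√3/2 ≈ 2.5981)
A(d) = -5*d² (A(d) = (d*(-5))*d = (-5*d)*d = -5*d²)
1/A(M) = 1/(-5*(3*√3/2)²) = 1/(-5*27/4) = 1/(-135/4) = -4/135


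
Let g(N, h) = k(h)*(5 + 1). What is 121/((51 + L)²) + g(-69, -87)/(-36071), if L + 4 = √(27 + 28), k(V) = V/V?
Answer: 2463398932/41839798959 - 5687*√55/2319858 ≈ 0.040697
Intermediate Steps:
k(V) = 1
L = -4 + √55 (L = -4 + √(27 + 28) = -4 + √55 ≈ 3.4162)
g(N, h) = 6 (g(N, h) = 1*(5 + 1) = 1*6 = 6)
121/((51 + L)²) + g(-69, -87)/(-36071) = 121/((51 + (-4 + √55))²) + 6/(-36071) = 121/((47 + √55)²) + 6*(-1/36071) = 121/(47 + √55)² - 6/36071 = -6/36071 + 121/(47 + √55)²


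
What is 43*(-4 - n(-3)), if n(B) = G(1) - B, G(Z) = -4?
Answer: -129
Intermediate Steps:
n(B) = -4 - B
43*(-4 - n(-3)) = 43*(-4 - (-4 - 1*(-3))) = 43*(-4 - (-4 + 3)) = 43*(-4 - 1*(-1)) = 43*(-4 + 1) = 43*(-3) = -129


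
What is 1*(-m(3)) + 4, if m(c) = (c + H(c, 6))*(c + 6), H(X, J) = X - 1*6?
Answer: 4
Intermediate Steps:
H(X, J) = -6 + X (H(X, J) = X - 6 = -6 + X)
m(c) = (-6 + 2*c)*(6 + c) (m(c) = (c + (-6 + c))*(c + 6) = (-6 + 2*c)*(6 + c))
1*(-m(3)) + 4 = 1*(-(-36 + 2*3**2 + 6*3)) + 4 = 1*(-(-36 + 2*9 + 18)) + 4 = 1*(-(-36 + 18 + 18)) + 4 = 1*(-1*0) + 4 = 1*0 + 4 = 0 + 4 = 4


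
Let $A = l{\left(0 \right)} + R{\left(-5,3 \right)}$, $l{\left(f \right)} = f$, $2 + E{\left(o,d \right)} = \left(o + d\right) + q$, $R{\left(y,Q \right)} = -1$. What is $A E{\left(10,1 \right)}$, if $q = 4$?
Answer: $-13$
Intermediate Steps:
$E{\left(o,d \right)} = 2 + d + o$ ($E{\left(o,d \right)} = -2 + \left(\left(o + d\right) + 4\right) = -2 + \left(\left(d + o\right) + 4\right) = -2 + \left(4 + d + o\right) = 2 + d + o$)
$A = -1$ ($A = 0 - 1 = -1$)
$A E{\left(10,1 \right)} = - (2 + 1 + 10) = \left(-1\right) 13 = -13$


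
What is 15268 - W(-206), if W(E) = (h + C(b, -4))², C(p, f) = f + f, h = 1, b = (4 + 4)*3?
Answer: 15219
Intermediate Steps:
b = 24 (b = 8*3 = 24)
C(p, f) = 2*f
W(E) = 49 (W(E) = (1 + 2*(-4))² = (1 - 8)² = (-7)² = 49)
15268 - W(-206) = 15268 - 1*49 = 15268 - 49 = 15219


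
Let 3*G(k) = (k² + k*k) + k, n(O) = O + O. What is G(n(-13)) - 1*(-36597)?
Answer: 37039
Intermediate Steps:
n(O) = 2*O
G(k) = k/3 + 2*k²/3 (G(k) = ((k² + k*k) + k)/3 = ((k² + k²) + k)/3 = (2*k² + k)/3 = (k + 2*k²)/3 = k/3 + 2*k²/3)
G(n(-13)) - 1*(-36597) = (2*(-13))*(1 + 2*(2*(-13)))/3 - 1*(-36597) = (⅓)*(-26)*(1 + 2*(-26)) + 36597 = (⅓)*(-26)*(1 - 52) + 36597 = (⅓)*(-26)*(-51) + 36597 = 442 + 36597 = 37039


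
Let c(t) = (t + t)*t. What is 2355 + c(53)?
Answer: 7973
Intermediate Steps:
c(t) = 2*t² (c(t) = (2*t)*t = 2*t²)
2355 + c(53) = 2355 + 2*53² = 2355 + 2*2809 = 2355 + 5618 = 7973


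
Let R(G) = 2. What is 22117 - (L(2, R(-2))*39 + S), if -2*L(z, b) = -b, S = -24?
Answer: 22102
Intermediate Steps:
L(z, b) = b/2 (L(z, b) = -(-1)*b/2 = b/2)
22117 - (L(2, R(-2))*39 + S) = 22117 - (((1/2)*2)*39 - 24) = 22117 - (1*39 - 24) = 22117 - (39 - 24) = 22117 - 1*15 = 22117 - 15 = 22102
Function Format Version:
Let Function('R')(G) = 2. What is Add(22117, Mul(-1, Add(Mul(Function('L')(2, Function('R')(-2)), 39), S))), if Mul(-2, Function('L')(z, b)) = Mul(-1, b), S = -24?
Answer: 22102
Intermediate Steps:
Function('L')(z, b) = Mul(Rational(1, 2), b) (Function('L')(z, b) = Mul(Rational(-1, 2), Mul(-1, b)) = Mul(Rational(1, 2), b))
Add(22117, Mul(-1, Add(Mul(Function('L')(2, Function('R')(-2)), 39), S))) = Add(22117, Mul(-1, Add(Mul(Mul(Rational(1, 2), 2), 39), -24))) = Add(22117, Mul(-1, Add(Mul(1, 39), -24))) = Add(22117, Mul(-1, Add(39, -24))) = Add(22117, Mul(-1, 15)) = Add(22117, -15) = 22102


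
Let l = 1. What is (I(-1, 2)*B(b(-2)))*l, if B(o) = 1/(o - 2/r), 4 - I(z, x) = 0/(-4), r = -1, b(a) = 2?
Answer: 1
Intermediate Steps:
I(z, x) = 4 (I(z, x) = 4 - 0/(-4) = 4 - 0*(-1)/4 = 4 - 1*0 = 4 + 0 = 4)
B(o) = 1/(2 + o) (B(o) = 1/(o - 2/(-1)) = 1/(o - 2*(-1)) = 1/(o + 2) = 1/(2 + o))
(I(-1, 2)*B(b(-2)))*l = (4/(2 + 2))*1 = (4/4)*1 = (4*(1/4))*1 = 1*1 = 1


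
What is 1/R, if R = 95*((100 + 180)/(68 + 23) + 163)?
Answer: 13/205105 ≈ 6.3382e-5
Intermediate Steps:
R = 205105/13 (R = 95*(280/91 + 163) = 95*(280*(1/91) + 163) = 95*(40/13 + 163) = 95*(2159/13) = 205105/13 ≈ 15777.)
1/R = 1/(205105/13) = 13/205105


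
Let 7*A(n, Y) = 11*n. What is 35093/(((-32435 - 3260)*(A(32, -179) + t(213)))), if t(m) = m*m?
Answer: -245651/11348689825 ≈ -2.1646e-5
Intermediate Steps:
t(m) = m²
A(n, Y) = 11*n/7 (A(n, Y) = (11*n)/7 = 11*n/7)
35093/(((-32435 - 3260)*(A(32, -179) + t(213)))) = 35093/(((-32435 - 3260)*((11/7)*32 + 213²))) = 35093/((-35695*(352/7 + 45369))) = 35093/((-35695*317935/7)) = 35093/(-11348689825/7) = 35093*(-7/11348689825) = -245651/11348689825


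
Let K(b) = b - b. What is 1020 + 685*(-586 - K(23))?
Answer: -400390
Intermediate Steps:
K(b) = 0
1020 + 685*(-586 - K(23)) = 1020 + 685*(-586 - 1*0) = 1020 + 685*(-586 + 0) = 1020 + 685*(-586) = 1020 - 401410 = -400390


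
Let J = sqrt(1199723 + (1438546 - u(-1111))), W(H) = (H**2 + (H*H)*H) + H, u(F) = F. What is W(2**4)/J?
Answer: 2184*sqrt(659845)/659845 ≈ 2.6886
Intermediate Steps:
W(H) = H + H**2 + H**3 (W(H) = (H**2 + H**2*H) + H = (H**2 + H**3) + H = H + H**2 + H**3)
J = 2*sqrt(659845) (J = sqrt(1199723 + (1438546 - 1*(-1111))) = sqrt(1199723 + (1438546 + 1111)) = sqrt(1199723 + 1439657) = sqrt(2639380) = 2*sqrt(659845) ≈ 1624.6)
W(2**4)/J = (2**4*(1 + 2**4 + (2**4)**2))/((2*sqrt(659845))) = (16*(1 + 16 + 16**2))*(sqrt(659845)/1319690) = (16*(1 + 16 + 256))*(sqrt(659845)/1319690) = (16*273)*(sqrt(659845)/1319690) = 4368*(sqrt(659845)/1319690) = 2184*sqrt(659845)/659845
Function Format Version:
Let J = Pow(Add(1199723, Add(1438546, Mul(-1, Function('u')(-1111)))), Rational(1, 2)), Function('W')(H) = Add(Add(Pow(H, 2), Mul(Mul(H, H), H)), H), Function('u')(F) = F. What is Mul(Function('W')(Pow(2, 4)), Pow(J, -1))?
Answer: Mul(Rational(2184, 659845), Pow(659845, Rational(1, 2))) ≈ 2.6886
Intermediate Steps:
Function('W')(H) = Add(H, Pow(H, 2), Pow(H, 3)) (Function('W')(H) = Add(Add(Pow(H, 2), Mul(Pow(H, 2), H)), H) = Add(Add(Pow(H, 2), Pow(H, 3)), H) = Add(H, Pow(H, 2), Pow(H, 3)))
J = Mul(2, Pow(659845, Rational(1, 2))) (J = Pow(Add(1199723, Add(1438546, Mul(-1, -1111))), Rational(1, 2)) = Pow(Add(1199723, Add(1438546, 1111)), Rational(1, 2)) = Pow(Add(1199723, 1439657), Rational(1, 2)) = Pow(2639380, Rational(1, 2)) = Mul(2, Pow(659845, Rational(1, 2))) ≈ 1624.6)
Mul(Function('W')(Pow(2, 4)), Pow(J, -1)) = Mul(Mul(Pow(2, 4), Add(1, Pow(2, 4), Pow(Pow(2, 4), 2))), Pow(Mul(2, Pow(659845, Rational(1, 2))), -1)) = Mul(Mul(16, Add(1, 16, Pow(16, 2))), Mul(Rational(1, 1319690), Pow(659845, Rational(1, 2)))) = Mul(Mul(16, Add(1, 16, 256)), Mul(Rational(1, 1319690), Pow(659845, Rational(1, 2)))) = Mul(Mul(16, 273), Mul(Rational(1, 1319690), Pow(659845, Rational(1, 2)))) = Mul(4368, Mul(Rational(1, 1319690), Pow(659845, Rational(1, 2)))) = Mul(Rational(2184, 659845), Pow(659845, Rational(1, 2)))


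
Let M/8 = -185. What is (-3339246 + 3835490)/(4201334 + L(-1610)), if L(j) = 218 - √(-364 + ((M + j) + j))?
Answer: 37232053048/315232843103 + 17723*I*√1266/315232843103 ≈ 0.11811 + 2.0004e-6*I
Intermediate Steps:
M = -1480 (M = 8*(-185) = -1480)
L(j) = 218 - √(-1844 + 2*j) (L(j) = 218 - √(-364 + ((-1480 + j) + j)) = 218 - √(-364 + (-1480 + 2*j)) = 218 - √(-1844 + 2*j))
(-3339246 + 3835490)/(4201334 + L(-1610)) = (-3339246 + 3835490)/(4201334 + (218 - √(-1844 + 2*(-1610)))) = 496244/(4201334 + (218 - √(-1844 - 3220))) = 496244/(4201334 + (218 - √(-5064))) = 496244/(4201334 + (218 - 2*I*√1266)) = 496244/(4201552 - 2*I*√1266)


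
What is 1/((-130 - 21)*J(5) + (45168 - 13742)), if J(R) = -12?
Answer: 1/33238 ≈ 3.0086e-5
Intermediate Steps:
1/((-130 - 21)*J(5) + (45168 - 13742)) = 1/((-130 - 21)*(-12) + (45168 - 13742)) = 1/(-151*(-12) + 31426) = 1/(1812 + 31426) = 1/33238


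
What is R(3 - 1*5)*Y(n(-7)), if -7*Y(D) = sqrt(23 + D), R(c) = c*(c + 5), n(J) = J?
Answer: 24/7 ≈ 3.4286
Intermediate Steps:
R(c) = c*(5 + c)
Y(D) = -sqrt(23 + D)/7
R(3 - 1*5)*Y(n(-7)) = ((3 - 1*5)*(5 + (3 - 1*5)))*(-sqrt(23 - 7)/7) = ((3 - 5)*(5 + (3 - 5)))*(-sqrt(16)/7) = (-2*(5 - 2))*(-1/7*4) = -2*3*(-4/7) = -6*(-4/7) = 24/7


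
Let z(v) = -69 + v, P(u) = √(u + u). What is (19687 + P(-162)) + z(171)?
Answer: 19789 + 18*I ≈ 19789.0 + 18.0*I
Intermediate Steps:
P(u) = √2*√u (P(u) = √(2*u) = √2*√u)
(19687 + P(-162)) + z(171) = (19687 + √2*√(-162)) + (-69 + 171) = (19687 + √2*(9*I*√2)) + 102 = (19687 + 18*I) + 102 = 19789 + 18*I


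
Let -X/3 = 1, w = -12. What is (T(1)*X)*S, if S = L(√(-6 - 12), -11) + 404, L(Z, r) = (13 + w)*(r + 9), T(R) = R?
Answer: -1206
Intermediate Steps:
X = -3 (X = -3*1 = -3)
L(Z, r) = 9 + r (L(Z, r) = (13 - 12)*(r + 9) = 1*(9 + r) = 9 + r)
S = 402 (S = (9 - 11) + 404 = -2 + 404 = 402)
(T(1)*X)*S = (1*(-3))*402 = -3*402 = -1206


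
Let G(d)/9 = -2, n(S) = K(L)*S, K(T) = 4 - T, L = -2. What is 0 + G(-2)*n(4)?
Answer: -432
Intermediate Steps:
n(S) = 6*S (n(S) = (4 - 1*(-2))*S = (4 + 2)*S = 6*S)
G(d) = -18 (G(d) = 9*(-2) = -18)
0 + G(-2)*n(4) = 0 - 108*4 = 0 - 18*24 = 0 - 432 = -432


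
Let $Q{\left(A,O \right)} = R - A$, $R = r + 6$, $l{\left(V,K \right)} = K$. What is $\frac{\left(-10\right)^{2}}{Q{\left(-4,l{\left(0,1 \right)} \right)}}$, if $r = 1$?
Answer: $\frac{100}{11} \approx 9.0909$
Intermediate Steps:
$R = 7$ ($R = 1 + 6 = 7$)
$Q{\left(A,O \right)} = 7 - A$
$\frac{\left(-10\right)^{2}}{Q{\left(-4,l{\left(0,1 \right)} \right)}} = \frac{\left(-10\right)^{2}}{7 - -4} = \frac{100}{7 + 4} = \frac{100}{11}$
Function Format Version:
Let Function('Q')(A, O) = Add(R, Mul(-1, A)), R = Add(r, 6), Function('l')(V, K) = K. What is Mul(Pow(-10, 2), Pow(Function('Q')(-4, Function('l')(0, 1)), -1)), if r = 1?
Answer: Rational(100, 11) ≈ 9.0909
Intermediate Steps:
R = 7 (R = Add(1, 6) = 7)
Function('Q')(A, O) = Add(7, Mul(-1, A))
Mul(Pow(-10, 2), Pow(Function('Q')(-4, Function('l')(0, 1)), -1)) = Mul(Pow(-10, 2), Pow(Add(7, Mul(-1, -4)), -1)) = Mul(100, Pow(Add(7, 4), -1)) = Mul(100, Pow(11, -1)) = Mul(100, Rational(1, 11)) = Rational(100, 11)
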